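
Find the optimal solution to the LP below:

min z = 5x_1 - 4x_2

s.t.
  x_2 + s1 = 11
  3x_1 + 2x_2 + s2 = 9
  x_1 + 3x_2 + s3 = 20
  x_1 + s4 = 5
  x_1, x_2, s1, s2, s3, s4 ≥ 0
Each vertex is the intersection of two constraint boundaries that also satisfies all remaining constraints:
  x_1 = 0 and x_2 = 0 → (0, 0)
  3x_1 + 2x_2 = 9 and x_2 = 0 → (3, 0)
  3x_1 + 2x_2 = 9 and x_1 = 0 → (0, 4.5)

Evaluating z = 5x_1 - 4x_2 at each vertex:
  (0, 0): z = 0
  (3, 0): z = 15
  (0, 4.5): z = -18

The minimum is at (0, 4.5) with z = -18.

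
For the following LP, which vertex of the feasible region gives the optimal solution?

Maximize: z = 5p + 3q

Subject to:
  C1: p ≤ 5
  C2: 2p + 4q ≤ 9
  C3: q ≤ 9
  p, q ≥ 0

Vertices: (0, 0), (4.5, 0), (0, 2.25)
(4.5, 0) with z = 22.5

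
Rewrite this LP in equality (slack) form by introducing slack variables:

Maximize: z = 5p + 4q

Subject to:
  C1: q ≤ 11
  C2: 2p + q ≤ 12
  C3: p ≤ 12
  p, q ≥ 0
max z = 5p + 4q

s.t.
  q + s1 = 11
  2p + q + s2 = 12
  p + s3 = 12
  p, q, s1, s2, s3 ≥ 0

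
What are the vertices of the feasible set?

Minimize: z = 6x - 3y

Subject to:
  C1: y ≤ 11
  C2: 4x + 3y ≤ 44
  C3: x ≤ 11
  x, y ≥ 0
Each vertex is the intersection of two constraint boundaries that also satisfies all remaining constraints:
  x = 0 and y = 0 → (0, 0)
  4x + 3y = 44 and x = 11 → (11, 0)
  y = 11 and 4x + 3y = 44 → (2.75, 11)
  y = 11 and x = 0 → (0, 11)

Vertices: (0, 0), (11, 0), (2.75, 11), (0, 11)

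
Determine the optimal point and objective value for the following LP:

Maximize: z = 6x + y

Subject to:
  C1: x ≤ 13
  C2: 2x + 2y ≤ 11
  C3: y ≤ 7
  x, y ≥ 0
x = 5.5, y = 0, z = 33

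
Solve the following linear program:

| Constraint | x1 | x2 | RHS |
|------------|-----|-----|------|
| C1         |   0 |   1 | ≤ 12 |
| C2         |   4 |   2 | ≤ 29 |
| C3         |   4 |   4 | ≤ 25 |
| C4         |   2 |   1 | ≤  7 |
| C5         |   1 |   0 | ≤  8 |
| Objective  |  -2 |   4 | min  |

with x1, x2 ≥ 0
x1 = 3.5, x2 = 0, z = -7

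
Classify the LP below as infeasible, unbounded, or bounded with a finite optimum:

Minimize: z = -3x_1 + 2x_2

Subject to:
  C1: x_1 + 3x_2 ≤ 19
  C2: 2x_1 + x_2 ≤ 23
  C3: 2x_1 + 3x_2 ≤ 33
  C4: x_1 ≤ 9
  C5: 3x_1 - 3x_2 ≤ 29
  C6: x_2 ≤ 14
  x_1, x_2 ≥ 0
The point (9, 0) satisfies every constraint, so the LP is feasible; the constraints give x_1 ≤ 9 and x_2 ≤ 14, which with x_1, x_2 ≥ 0 keep the feasible region inside a bounded box. A feasible, bounded LP attains a finite optimum at a vertex.

The LP has an optimal solution: (9, 0) with z = -27.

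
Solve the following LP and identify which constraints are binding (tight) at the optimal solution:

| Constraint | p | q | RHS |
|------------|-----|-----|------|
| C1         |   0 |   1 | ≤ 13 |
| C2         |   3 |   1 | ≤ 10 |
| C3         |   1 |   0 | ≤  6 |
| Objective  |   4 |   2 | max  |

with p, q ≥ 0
Optimal: p = 0, q = 10
Binding: C2, p ≥ 0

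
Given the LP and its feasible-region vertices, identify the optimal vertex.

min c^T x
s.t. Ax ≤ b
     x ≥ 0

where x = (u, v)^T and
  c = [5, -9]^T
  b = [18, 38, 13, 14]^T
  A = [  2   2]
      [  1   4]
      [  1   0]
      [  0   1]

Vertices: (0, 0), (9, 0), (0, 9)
Evaluating z = 5u - 9v at each vertex:
  (0, 0): z = 0
  (9, 0): z = 45
  (0, 9): z = -81

The smallest value is z = -81, attained at (0, 9).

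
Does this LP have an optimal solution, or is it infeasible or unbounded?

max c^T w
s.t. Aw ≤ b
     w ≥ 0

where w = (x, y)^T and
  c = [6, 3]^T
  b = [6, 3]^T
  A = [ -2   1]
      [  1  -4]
Feasible point: (0, 0) satisfies every constraint, so the LP is feasible.
Direction d = (1, 1): for each constraint row a, a·d ≤ 0 —
  (-2)(1) + (1)(1) = -1 ≤ 0
  (1)(1) + (-4)(1) = -3 ≤ 0
and d ≥ 0, so (0, 0) + t·d stays feasible for every t ≥ 0. Along this ray z = 6x + 3y changes by 9 per unit t, so z → +∞.

Unbounded: there is a feasible ray along which z → +∞.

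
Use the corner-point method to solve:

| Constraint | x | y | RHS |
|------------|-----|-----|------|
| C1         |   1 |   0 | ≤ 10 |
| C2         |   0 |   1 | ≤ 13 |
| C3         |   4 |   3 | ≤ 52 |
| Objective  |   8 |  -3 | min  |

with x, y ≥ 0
x = 0, y = 13, z = -39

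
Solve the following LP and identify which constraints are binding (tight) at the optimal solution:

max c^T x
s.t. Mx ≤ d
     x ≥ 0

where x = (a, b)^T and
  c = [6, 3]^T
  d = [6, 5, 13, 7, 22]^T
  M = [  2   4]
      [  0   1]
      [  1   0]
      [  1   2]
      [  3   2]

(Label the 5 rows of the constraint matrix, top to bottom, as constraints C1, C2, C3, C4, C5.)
Optimal: a = 3, b = 0
Binding: C1, b ≥ 0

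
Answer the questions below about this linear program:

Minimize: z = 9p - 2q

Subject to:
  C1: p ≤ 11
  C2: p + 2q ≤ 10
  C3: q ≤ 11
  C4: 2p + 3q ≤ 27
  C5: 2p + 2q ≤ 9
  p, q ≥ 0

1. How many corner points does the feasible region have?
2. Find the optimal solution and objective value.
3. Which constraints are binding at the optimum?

1. 3
2. p = 0, q = 4.5, z = -9
3. C5, p ≥ 0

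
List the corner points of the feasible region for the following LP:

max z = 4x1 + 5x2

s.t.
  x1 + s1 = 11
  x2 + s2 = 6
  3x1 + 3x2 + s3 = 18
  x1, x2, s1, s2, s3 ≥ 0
Each vertex is the intersection of two constraint boundaries that also satisfies all remaining constraints:
  x1 = 0 and x2 = 0 → (0, 0)
  3x1 + 3x2 = 18 and x2 = 0 → (6, 0)
  x2 = 6 and 3x1 + 3x2 = 18 → (0, 6)

Vertices: (0, 0), (6, 0), (0, 6)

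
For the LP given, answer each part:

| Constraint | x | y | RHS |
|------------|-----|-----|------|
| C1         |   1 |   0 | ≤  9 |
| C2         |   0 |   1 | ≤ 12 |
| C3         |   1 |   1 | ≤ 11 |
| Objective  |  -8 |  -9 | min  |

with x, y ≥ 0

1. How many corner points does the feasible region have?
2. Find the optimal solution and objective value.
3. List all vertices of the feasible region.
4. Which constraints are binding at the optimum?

1. 4
2. x = 0, y = 11, z = -99
3. (0, 0), (9, 0), (9, 2), (0, 11)
4. C3, x ≥ 0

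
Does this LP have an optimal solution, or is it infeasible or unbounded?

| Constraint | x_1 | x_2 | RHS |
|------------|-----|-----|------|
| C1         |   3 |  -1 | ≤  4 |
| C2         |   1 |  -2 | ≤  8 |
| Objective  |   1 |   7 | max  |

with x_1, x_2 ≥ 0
Feasible point: (0, 0) satisfies every constraint, so the LP is feasible.
Direction d = (0, 1): for each constraint row a, a·d ≤ 0 —
  (3)(0) + (-1)(1) = -1 ≤ 0
  (1)(0) + (-2)(1) = -2 ≤ 0
and d ≥ 0, so (0, 0) + t·d stays feasible for every t ≥ 0. Along this ray z = x_1 + 7x_2 changes by 7 per unit t, so z → +∞.

Unbounded: there is a feasible ray along which z → +∞.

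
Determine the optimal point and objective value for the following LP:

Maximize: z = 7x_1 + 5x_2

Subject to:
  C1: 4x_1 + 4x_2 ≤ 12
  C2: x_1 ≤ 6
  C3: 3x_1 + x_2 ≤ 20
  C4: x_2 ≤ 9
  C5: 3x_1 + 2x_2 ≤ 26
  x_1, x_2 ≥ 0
Each vertex is the intersection of two constraint boundaries that also satisfies all remaining constraints:
  x_1 = 0 and x_2 = 0 → (0, 0)
  4x_1 + 4x_2 = 12 and x_2 = 0 → (3, 0)
  4x_1 + 4x_2 = 12 and x_1 = 0 → (0, 3)

Evaluating z = 7x_1 + 5x_2 at each vertex:
  (0, 0): z = 0
  (3, 0): z = 21
  (0, 3): z = 15

The maximum is at (3, 0) with z = 21.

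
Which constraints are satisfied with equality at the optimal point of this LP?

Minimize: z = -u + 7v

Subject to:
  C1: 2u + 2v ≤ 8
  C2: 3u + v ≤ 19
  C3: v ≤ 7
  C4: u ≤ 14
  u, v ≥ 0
Optimal: u = 4, v = 0
Slack at optimum:
  C1: slack = 0 (binding)
  C2: slack = 7
  C3: slack = 7
  C4: slack = 10
  u ≥ 0: u = 4
  v ≥ 0: v = 0 (binding)
Binding constraints: C1, v ≥ 0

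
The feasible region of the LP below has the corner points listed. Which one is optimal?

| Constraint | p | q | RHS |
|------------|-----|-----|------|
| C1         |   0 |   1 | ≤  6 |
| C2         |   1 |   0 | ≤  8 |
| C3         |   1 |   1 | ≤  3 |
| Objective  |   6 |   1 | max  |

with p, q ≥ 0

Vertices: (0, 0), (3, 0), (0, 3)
(3, 0) with z = 18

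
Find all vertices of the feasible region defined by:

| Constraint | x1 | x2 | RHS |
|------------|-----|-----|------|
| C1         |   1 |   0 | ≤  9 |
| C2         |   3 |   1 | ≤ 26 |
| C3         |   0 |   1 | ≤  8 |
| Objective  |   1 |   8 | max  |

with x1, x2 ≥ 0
Each vertex is the intersection of two constraint boundaries that also satisfies all remaining constraints:
  x1 = 0 and x2 = 0 → (0, 0)
  3x1 + x2 = 26 and x2 = 0 → (8.667, 0)
  3x1 + x2 = 26 and x2 = 8 → (6, 8)
  x2 = 8 and x1 = 0 → (0, 8)

Vertices: (0, 0), (8.667, 0), (6, 8), (0, 8)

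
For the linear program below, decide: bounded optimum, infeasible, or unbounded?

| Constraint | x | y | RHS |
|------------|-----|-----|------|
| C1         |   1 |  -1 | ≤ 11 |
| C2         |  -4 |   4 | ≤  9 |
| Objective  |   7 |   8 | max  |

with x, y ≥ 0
Feasible point: (0, 0) satisfies every constraint, so the LP is feasible.
Direction d = (1, 1): for each constraint row a, a·d ≤ 0 —
  (1)(1) + (-1)(1) = 0 ≤ 0
  (-4)(1) + (4)(1) = 0 ≤ 0
and d ≥ 0, so (0, 0) + t·d stays feasible for every t ≥ 0. Along this ray z = 7x + 8y changes by 15 per unit t, so z → +∞.

Unbounded — the objective can increase without bound over the feasible region.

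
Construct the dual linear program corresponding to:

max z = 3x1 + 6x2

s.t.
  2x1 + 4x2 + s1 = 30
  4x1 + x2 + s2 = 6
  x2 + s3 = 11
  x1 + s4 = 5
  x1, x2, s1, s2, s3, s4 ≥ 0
Minimize: z = 30y1 + 6y2 + 11y3 + 5y4

Subject to:
  C1: -2y1 - 4y2 - y4 ≤ -3
  C2: -4y1 - y2 - y3 ≤ -6
  y1, y2, y3, y4 ≥ 0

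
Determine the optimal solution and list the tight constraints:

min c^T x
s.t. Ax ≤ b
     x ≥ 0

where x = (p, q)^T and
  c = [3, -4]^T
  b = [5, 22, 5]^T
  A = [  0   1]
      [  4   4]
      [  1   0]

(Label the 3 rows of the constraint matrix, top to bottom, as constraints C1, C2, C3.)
Optimal: p = 0, q = 5
Binding: C1, p ≥ 0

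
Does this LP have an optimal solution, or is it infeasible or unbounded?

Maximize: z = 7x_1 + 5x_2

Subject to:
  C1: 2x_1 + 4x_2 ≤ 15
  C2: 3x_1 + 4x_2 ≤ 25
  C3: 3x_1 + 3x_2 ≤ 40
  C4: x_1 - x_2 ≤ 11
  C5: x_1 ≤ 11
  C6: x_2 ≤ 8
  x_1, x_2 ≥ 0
The point (7.5, 0) satisfies every constraint, so the LP is feasible; the constraints give x_1 ≤ 11 and x_2 ≤ 8, which with x_1, x_2 ≥ 0 keep the feasible region inside a bounded box. A feasible, bounded LP attains a finite optimum at a vertex.

The LP has an optimal solution: (7.5, 0) with z = 52.5.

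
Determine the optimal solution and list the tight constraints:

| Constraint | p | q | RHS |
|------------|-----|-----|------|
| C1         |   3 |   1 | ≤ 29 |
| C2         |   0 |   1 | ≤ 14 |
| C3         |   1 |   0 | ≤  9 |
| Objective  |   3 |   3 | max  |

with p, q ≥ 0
Optimal: p = 5, q = 14
Slack at optimum:
  C1: slack = 0 (binding)
  C2: slack = 0 (binding)
  C3: slack = 4
  p ≥ 0: p = 5
  q ≥ 0: q = 14
Binding constraints: C1, C2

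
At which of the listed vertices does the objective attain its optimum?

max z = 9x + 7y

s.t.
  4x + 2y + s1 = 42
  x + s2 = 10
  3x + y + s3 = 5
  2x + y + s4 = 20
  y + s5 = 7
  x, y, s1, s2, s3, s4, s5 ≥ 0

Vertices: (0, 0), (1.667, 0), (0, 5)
Evaluating z = 9x + 7y at each vertex:
  (0, 0): z = 0
  (1.667, 0): z = 15
  (0, 5): z = 35

The largest value is z = 35, attained at (0, 5).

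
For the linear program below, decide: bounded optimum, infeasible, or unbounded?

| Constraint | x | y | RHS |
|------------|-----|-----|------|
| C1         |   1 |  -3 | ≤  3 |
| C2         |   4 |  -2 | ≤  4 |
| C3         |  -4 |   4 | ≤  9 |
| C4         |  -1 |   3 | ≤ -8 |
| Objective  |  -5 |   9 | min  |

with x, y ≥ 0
C1 requires x - 3y ≤ 3, while C4 (-x + 3y ≤ -8) is equivalent to x - 3y ≥ 8. Together they would need 8 ≤ x - 3y ≤ 3, which is impossible since 8 > 3. No point satisfies all constraints.

Infeasible — the constraint set is empty.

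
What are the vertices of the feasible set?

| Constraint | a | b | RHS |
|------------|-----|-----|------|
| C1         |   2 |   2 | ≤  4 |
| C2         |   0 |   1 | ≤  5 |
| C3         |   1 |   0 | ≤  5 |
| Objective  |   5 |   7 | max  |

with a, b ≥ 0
Each vertex is the intersection of two constraint boundaries that also satisfies all remaining constraints:
  a = 0 and b = 0 → (0, 0)
  2a + 2b = 4 and b = 0 → (2, 0)
  2a + 2b = 4 and a = 0 → (0, 2)

Vertices: (0, 0), (2, 0), (0, 2)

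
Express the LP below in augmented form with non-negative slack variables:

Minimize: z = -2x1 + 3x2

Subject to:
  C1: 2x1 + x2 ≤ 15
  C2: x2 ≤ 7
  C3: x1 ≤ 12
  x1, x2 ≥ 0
min z = -2x1 + 3x2

s.t.
  2x1 + x2 + s1 = 15
  x2 + s2 = 7
  x1 + s3 = 12
  x1, x2, s1, s2, s3 ≥ 0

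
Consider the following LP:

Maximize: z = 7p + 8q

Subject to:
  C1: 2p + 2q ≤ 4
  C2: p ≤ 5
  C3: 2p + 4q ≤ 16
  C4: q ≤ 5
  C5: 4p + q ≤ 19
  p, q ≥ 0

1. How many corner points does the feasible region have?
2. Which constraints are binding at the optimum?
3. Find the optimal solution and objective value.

1. 3
2. C1, p ≥ 0
3. p = 0, q = 2, z = 16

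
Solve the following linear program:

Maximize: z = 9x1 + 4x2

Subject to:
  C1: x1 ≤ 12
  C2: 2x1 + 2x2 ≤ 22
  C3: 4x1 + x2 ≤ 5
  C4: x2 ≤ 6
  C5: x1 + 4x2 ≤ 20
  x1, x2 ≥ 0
Each vertex is the intersection of two constraint boundaries that also satisfies all remaining constraints:
  x1 = 0 and x2 = 0 → (0, 0)
  4x1 + x2 = 5 and x2 = 0 → (1.25, 0)
  4x1 + x2 = 5 and x1 + 4x2 = 20 → (0, 5)

Evaluating z = 9x1 + 4x2 at each vertex:
  (0, 0): z = 0
  (1.25, 0): z = 11.25
  (0, 5): z = 20

The maximum is at (0, 5) with z = 20.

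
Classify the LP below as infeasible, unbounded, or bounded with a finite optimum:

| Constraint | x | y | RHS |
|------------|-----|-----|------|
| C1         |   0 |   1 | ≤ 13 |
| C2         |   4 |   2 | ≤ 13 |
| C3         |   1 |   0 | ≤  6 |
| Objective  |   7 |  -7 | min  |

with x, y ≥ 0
The point (0, 6.5) satisfies every constraint, so the LP is feasible; the constraints give x ≤ 6 and y ≤ 13, which with x, y ≥ 0 keep the feasible region inside a bounded box. A feasible, bounded LP attains a finite optimum at a vertex.

Evaluating z = 7x - 7y at each vertex:
  (0, 0): z = 0
  (3.25, 0): z = 22.75
  (0, 6.5): z = -45.5

The LP has an optimal solution: (0, 6.5) with z = -45.5.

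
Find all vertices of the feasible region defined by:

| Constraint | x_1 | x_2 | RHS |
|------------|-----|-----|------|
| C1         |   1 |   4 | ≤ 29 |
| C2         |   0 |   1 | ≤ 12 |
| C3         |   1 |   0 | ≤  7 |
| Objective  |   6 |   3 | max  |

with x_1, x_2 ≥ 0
Each vertex is the intersection of two constraint boundaries that also satisfies all remaining constraints:
  x_1 = 0 and x_2 = 0 → (0, 0)
  x_1 = 7 and x_2 = 0 → (7, 0)
  x_1 + 4x_2 = 29 and x_1 = 7 → (7, 5.5)
  x_1 + 4x_2 = 29 and x_1 = 0 → (0, 7.25)

Vertices: (0, 0), (7, 0), (7, 5.5), (0, 7.25)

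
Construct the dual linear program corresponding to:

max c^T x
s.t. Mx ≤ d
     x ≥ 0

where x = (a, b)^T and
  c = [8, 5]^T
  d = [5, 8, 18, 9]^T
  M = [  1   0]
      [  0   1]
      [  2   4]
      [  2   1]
Minimize: z = 5y1 + 8y2 + 18y3 + 9y4

Subject to:
  C1: -y1 - 2y3 - 2y4 ≤ -8
  C2: -y2 - 4y3 - y4 ≤ -5
  y1, y2, y3, y4 ≥ 0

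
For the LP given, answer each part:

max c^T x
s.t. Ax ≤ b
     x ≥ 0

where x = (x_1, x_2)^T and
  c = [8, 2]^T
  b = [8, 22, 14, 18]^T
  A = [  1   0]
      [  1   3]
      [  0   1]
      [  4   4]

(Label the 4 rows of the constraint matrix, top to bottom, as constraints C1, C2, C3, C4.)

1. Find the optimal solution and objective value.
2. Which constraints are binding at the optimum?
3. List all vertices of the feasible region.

1. x_1 = 4.5, x_2 = 0, z = 36
2. C4, x_2 ≥ 0
3. (0, 0), (4.5, 0), (0, 4.5)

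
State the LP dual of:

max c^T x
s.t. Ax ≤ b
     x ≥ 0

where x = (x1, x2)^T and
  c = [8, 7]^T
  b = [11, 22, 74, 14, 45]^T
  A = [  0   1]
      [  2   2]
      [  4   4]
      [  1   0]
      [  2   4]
Minimize: z = 11y1 + 22y2 + 74y3 + 14y4 + 45y5

Subject to:
  C1: -2y2 - 4y3 - y4 - 2y5 ≤ -8
  C2: -y1 - 2y2 - 4y3 - 4y5 ≤ -7
  y1, y2, y3, y4, y5 ≥ 0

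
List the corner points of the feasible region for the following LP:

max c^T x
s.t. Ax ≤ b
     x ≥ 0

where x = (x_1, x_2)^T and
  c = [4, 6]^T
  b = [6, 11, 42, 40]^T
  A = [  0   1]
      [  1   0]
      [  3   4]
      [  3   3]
Each vertex is the intersection of two constraint boundaries that also satisfies all remaining constraints:
  x_1 = 0 and x_2 = 0 → (0, 0)
  x_1 = 11 and x_2 = 0 → (11, 0)
  x_1 = 11 and 3x_1 + 4x_2 = 42 → (11, 2.25)
  x_2 = 6 and 3x_1 + 4x_2 = 42 → (6, 6)
  x_2 = 6 and x_1 = 0 → (0, 6)

Vertices: (0, 0), (11, 0), (11, 2.25), (6, 6), (0, 6)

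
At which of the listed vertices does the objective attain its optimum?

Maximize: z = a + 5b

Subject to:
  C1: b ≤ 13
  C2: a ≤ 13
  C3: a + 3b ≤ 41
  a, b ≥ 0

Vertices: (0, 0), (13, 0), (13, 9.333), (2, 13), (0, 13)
Evaluating z = a + 5b at each vertex:
  (0, 0): z = 0
  (13, 0): z = 13
  (13, 9.333): z = 59.67
  (2, 13): z = 67
  (0, 13): z = 65

The largest value is z = 67, attained at (2, 13).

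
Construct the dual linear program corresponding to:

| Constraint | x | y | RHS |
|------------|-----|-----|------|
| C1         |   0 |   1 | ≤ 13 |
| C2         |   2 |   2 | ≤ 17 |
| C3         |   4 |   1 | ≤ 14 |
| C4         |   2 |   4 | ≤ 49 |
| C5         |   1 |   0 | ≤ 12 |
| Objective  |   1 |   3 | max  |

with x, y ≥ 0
Minimize: z = 13y1 + 17y2 + 14y3 + 49y4 + 12y5

Subject to:
  C1: -2y2 - 4y3 - 2y4 - y5 ≤ -1
  C2: -y1 - 2y2 - y3 - 4y4 ≤ -3
  y1, y2, y3, y4, y5 ≥ 0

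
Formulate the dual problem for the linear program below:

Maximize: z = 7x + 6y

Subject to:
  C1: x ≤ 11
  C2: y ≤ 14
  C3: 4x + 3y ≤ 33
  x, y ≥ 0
Minimize: z = 11y1 + 14y2 + 33y3

Subject to:
  C1: -y1 - 4y3 ≤ -7
  C2: -y2 - 3y3 ≤ -6
  y1, y2, y3 ≥ 0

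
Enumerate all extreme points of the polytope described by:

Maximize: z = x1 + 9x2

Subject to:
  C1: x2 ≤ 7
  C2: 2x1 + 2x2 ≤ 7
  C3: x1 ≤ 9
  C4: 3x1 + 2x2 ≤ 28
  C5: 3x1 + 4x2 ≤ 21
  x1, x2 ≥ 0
Each vertex is the intersection of two constraint boundaries that also satisfies all remaining constraints:
  x1 = 0 and x2 = 0 → (0, 0)
  2x1 + 2x2 = 7 and x2 = 0 → (3.5, 0)
  2x1 + 2x2 = 7 and x1 = 0 → (0, 3.5)

Vertices: (0, 0), (3.5, 0), (0, 3.5)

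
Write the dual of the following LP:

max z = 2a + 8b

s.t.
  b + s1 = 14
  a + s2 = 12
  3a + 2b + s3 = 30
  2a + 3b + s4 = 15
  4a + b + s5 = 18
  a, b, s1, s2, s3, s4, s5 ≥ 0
Minimize: z = 14y1 + 12y2 + 30y3 + 15y4 + 18y5

Subject to:
  C1: -y2 - 3y3 - 2y4 - 4y5 ≤ -2
  C2: -y1 - 2y3 - 3y4 - y5 ≤ -8
  y1, y2, y3, y4, y5 ≥ 0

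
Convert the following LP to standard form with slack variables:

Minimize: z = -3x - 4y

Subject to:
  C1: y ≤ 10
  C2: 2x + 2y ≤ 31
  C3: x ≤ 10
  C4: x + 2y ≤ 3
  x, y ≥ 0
min z = -3x - 4y

s.t.
  y + s1 = 10
  2x + 2y + s2 = 31
  x + s3 = 10
  x + 2y + s4 = 3
  x, y, s1, s2, s3, s4 ≥ 0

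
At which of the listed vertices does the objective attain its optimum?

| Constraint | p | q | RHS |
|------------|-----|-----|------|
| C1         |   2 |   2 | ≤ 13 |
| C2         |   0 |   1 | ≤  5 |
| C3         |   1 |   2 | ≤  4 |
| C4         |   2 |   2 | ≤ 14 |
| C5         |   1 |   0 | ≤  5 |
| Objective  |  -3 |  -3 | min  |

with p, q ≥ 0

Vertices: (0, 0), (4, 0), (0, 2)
(4, 0) with z = -12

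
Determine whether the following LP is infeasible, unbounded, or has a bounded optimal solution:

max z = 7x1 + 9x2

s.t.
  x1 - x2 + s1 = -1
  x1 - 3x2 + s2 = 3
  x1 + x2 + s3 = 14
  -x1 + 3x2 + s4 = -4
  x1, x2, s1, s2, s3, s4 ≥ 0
The row x1 - 3x2 + s2 = 3 with s2 ≥ 0 requires x1 - 3x2 ≤ 3, while the row -x1 + 3x2 + s4 = -4 with s4 ≥ 0 is equivalent to x1 - 3x2 ≥ 4. Together they would need 4 ≤ x1 - 3x2 ≤ 3, which is impossible since 4 > 3. No point satisfies all constraints.

Infeasible — the constraint set is empty.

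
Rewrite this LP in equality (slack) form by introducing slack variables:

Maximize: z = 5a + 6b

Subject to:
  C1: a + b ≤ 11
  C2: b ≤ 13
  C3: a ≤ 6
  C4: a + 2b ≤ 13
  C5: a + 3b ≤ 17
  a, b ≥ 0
max z = 5a + 6b

s.t.
  a + b + s1 = 11
  b + s2 = 13
  a + s3 = 6
  a + 2b + s4 = 13
  a + 3b + s5 = 17
  a, b, s1, s2, s3, s4, s5 ≥ 0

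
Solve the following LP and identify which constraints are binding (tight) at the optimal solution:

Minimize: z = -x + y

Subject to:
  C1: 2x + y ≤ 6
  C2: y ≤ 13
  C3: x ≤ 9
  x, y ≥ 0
Optimal: x = 3, y = 0
Binding: C1, y ≥ 0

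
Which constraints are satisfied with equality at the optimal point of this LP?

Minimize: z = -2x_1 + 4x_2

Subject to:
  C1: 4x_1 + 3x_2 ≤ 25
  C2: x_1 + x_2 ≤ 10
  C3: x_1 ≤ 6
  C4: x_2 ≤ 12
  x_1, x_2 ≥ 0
Optimal: x_1 = 6, x_2 = 0
Slack at optimum:
  C1: slack = 1
  C2: slack = 4
  C3: slack = 0 (binding)
  C4: slack = 12
  x_1 ≥ 0: x_1 = 6
  x_2 ≥ 0: x_2 = 0 (binding)
Binding constraints: C3, x_2 ≥ 0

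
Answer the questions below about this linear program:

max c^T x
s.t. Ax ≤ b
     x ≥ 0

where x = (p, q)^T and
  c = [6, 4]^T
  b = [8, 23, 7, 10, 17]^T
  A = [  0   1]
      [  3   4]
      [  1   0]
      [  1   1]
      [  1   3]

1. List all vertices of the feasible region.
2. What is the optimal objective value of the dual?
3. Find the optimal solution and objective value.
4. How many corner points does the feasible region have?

1. (0, 0), (7, 0), (7, 0.5), (0.2, 5.6), (0, 5.667)
2. 44 (by strong duality, equal to the primal optimum)
3. p = 7, q = 0.5, z = 44
4. 5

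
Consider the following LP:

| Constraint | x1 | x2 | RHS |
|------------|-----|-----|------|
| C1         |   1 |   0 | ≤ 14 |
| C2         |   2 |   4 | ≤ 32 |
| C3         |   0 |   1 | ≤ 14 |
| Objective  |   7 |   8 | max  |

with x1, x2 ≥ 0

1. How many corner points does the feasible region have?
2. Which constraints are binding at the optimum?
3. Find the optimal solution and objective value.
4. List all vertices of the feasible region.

1. 4
2. C1, C2
3. x1 = 14, x2 = 1, z = 106
4. (0, 0), (14, 0), (14, 1), (0, 8)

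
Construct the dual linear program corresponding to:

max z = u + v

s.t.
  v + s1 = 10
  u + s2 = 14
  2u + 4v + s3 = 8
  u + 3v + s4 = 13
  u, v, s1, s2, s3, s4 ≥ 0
Minimize: z = 10y1 + 14y2 + 8y3 + 13y4

Subject to:
  C1: -y2 - 2y3 - y4 ≤ -1
  C2: -y1 - 4y3 - 3y4 ≤ -1
  y1, y2, y3, y4 ≥ 0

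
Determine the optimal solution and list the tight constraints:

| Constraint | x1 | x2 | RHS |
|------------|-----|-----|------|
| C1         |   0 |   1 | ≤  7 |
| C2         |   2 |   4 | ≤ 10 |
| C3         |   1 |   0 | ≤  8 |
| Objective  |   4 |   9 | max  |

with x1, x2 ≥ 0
Optimal: x1 = 0, x2 = 2.5
Slack at optimum:
  C1: slack = 4.5
  C2: slack = 0 (binding)
  C3: slack = 8
  x1 ≥ 0: x1 = 0 (binding)
  x2 ≥ 0: x2 = 2.5
Binding constraints: C2, x1 ≥ 0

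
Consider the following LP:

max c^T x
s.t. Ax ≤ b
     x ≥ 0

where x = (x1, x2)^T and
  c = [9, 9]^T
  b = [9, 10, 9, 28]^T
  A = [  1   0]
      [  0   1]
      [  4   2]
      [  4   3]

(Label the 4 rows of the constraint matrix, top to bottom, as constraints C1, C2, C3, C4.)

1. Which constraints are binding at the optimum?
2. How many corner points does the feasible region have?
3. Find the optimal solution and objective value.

1. C3, x1 ≥ 0
2. 3
3. x1 = 0, x2 = 4.5, z = 40.5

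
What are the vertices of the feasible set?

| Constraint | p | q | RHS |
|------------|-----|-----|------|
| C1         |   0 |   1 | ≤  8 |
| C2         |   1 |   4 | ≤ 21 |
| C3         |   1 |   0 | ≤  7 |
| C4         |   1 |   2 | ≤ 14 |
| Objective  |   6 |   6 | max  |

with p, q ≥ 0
Each vertex is the intersection of two constraint boundaries that also satisfies all remaining constraints:
  p = 0 and q = 0 → (0, 0)
  p = 7 and q = 0 → (7, 0)
  p + 4q = 21 and p = 7 → (7, 3.5)
  p + 4q = 21 and p = 0 → (0, 5.25)

Vertices: (0, 0), (7, 0), (7, 3.5), (0, 5.25)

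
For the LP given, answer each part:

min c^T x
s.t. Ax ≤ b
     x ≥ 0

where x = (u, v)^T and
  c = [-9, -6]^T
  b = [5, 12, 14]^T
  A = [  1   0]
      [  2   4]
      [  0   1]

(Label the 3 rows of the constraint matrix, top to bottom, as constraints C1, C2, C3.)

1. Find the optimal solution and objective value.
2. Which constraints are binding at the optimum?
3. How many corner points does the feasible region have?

1. u = 5, v = 0.5, z = -48
2. C1, C2
3. 4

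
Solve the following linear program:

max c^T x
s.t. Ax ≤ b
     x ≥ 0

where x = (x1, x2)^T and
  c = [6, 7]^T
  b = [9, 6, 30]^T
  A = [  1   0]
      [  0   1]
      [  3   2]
x1 = 6, x2 = 6, z = 78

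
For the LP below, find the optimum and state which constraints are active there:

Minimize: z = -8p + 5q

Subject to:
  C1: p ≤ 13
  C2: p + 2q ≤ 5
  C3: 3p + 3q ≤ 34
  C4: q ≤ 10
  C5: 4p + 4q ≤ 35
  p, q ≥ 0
Optimal: p = 5, q = 0
Binding: C2, q ≥ 0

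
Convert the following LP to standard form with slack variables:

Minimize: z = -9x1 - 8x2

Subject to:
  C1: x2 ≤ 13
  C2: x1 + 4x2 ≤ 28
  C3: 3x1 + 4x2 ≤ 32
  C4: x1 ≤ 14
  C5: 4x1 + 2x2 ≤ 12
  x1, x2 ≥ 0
min z = -9x1 - 8x2

s.t.
  x2 + s1 = 13
  x1 + 4x2 + s2 = 28
  3x1 + 4x2 + s3 = 32
  x1 + s4 = 14
  4x1 + 2x2 + s5 = 12
  x1, x2, s1, s2, s3, s4, s5 ≥ 0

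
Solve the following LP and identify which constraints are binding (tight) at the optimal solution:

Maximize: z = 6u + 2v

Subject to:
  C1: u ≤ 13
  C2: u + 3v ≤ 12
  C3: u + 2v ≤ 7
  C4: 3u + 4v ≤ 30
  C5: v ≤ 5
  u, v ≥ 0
Optimal: u = 7, v = 0
Slack at optimum:
  C1: slack = 6
  C2: slack = 5
  C3: slack = 0 (binding)
  C4: slack = 9
  C5: slack = 5
  u ≥ 0: u = 7
  v ≥ 0: v = 0 (binding)
Binding constraints: C3, v ≥ 0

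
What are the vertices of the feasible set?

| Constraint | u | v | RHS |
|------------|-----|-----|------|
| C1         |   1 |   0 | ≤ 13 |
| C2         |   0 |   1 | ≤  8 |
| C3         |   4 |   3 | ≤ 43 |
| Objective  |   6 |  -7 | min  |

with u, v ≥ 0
Each vertex is the intersection of two constraint boundaries that also satisfies all remaining constraints:
  u = 0 and v = 0 → (0, 0)
  4u + 3v = 43 and v = 0 → (10.75, 0)
  v = 8 and 4u + 3v = 43 → (4.75, 8)
  v = 8 and u = 0 → (0, 8)

Vertices: (0, 0), (10.75, 0), (4.75, 8), (0, 8)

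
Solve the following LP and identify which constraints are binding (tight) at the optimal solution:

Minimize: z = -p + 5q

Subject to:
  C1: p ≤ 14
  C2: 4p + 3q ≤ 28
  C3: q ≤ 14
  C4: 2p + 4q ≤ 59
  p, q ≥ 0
Optimal: p = 7, q = 0
Slack at optimum:
  C1: slack = 7
  C2: slack = 0 (binding)
  C3: slack = 14
  C4: slack = 45
  p ≥ 0: p = 7
  q ≥ 0: q = 0 (binding)
Binding constraints: C2, q ≥ 0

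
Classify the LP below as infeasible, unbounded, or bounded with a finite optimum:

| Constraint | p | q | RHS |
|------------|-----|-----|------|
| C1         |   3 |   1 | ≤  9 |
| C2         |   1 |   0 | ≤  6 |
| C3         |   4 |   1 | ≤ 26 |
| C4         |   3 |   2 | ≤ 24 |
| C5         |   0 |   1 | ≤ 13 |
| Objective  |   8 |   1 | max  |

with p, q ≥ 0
The point (3, 0) satisfies every constraint, so the LP is feasible; the constraints give p ≤ 6 and q ≤ 13, which with p, q ≥ 0 keep the feasible region inside a bounded box. A feasible, bounded LP attains a finite optimum at a vertex.

Evaluating z = 8p + q at each vertex:
  (0, 0): z = 0
  (3, 0): z = 24
  (0, 9): z = 9

Feasible with finite optimum z* = 24 at (3, 0).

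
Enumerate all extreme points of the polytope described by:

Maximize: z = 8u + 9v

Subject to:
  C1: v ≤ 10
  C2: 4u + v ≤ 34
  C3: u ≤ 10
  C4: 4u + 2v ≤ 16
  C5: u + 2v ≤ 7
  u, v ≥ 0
Each vertex is the intersection of two constraint boundaries that also satisfies all remaining constraints:
  u = 0 and v = 0 → (0, 0)
  4u + 2v = 16 and v = 0 → (4, 0)
  4u + 2v = 16 and u + 2v = 7 → (3, 2)
  u + 2v = 7 and u = 0 → (0, 3.5)

Vertices: (0, 0), (4, 0), (3, 2), (0, 3.5)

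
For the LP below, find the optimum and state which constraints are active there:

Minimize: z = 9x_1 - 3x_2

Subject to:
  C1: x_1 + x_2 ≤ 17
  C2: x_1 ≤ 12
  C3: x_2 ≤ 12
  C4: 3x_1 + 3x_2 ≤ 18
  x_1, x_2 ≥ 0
Optimal: x_1 = 0, x_2 = 6
Slack at optimum:
  C1: slack = 11
  C2: slack = 12
  C3: slack = 6
  C4: slack = 0 (binding)
  x_1 ≥ 0: x_1 = 0 (binding)
  x_2 ≥ 0: x_2 = 6
Binding constraints: C4, x_1 ≥ 0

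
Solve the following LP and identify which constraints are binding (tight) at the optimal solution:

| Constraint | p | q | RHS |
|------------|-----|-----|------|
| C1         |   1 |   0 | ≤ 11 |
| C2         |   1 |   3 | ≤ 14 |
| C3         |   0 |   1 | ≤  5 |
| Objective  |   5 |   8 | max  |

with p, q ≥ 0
Optimal: p = 11, q = 1
Slack at optimum:
  C1: slack = 0 (binding)
  C2: slack = 0 (binding)
  C3: slack = 4
  p ≥ 0: p = 11
  q ≥ 0: q = 1
Binding constraints: C1, C2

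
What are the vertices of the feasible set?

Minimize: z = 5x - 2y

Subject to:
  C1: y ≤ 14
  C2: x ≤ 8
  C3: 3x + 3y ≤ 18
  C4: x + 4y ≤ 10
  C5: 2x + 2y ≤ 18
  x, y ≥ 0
Each vertex is the intersection of two constraint boundaries that also satisfies all remaining constraints:
  x = 0 and y = 0 → (0, 0)
  3x + 3y = 18 and y = 0 → (6, 0)
  3x + 3y = 18 and x + 4y = 10 → (4.667, 1.333)
  x + 4y = 10 and x = 0 → (0, 2.5)

Vertices: (0, 0), (6, 0), (4.667, 1.333), (0, 2.5)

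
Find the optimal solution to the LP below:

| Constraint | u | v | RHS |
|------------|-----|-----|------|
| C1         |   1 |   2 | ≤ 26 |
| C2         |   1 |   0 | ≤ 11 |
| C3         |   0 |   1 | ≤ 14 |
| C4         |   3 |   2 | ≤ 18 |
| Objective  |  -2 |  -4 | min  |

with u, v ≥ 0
Each vertex is the intersection of two constraint boundaries that also satisfies all remaining constraints:
  u = 0 and v = 0 → (0, 0)
  3u + 2v = 18 and v = 0 → (6, 0)
  3u + 2v = 18 and u = 0 → (0, 9)

Evaluating z = -2u - 4v at each vertex:
  (0, 0): z = 0
  (6, 0): z = -12
  (0, 9): z = -36

The minimum is at (0, 9) with z = -36.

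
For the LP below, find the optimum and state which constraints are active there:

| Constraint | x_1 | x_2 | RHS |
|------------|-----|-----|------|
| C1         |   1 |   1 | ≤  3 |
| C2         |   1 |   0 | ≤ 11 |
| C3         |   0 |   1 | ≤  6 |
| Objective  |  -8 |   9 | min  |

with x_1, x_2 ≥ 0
Optimal: x_1 = 3, x_2 = 0
Slack at optimum:
  C1: slack = 0 (binding)
  C2: slack = 8
  C3: slack = 6
  x_1 ≥ 0: x_1 = 3
  x_2 ≥ 0: x_2 = 0 (binding)
Binding constraints: C1, x_2 ≥ 0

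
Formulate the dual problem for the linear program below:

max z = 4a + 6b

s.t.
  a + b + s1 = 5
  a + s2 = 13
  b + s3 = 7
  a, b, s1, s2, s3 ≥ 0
Minimize: z = 5y1 + 13y2 + 7y3

Subject to:
  C1: -y1 - y2 ≤ -4
  C2: -y1 - y3 ≤ -6
  y1, y2, y3 ≥ 0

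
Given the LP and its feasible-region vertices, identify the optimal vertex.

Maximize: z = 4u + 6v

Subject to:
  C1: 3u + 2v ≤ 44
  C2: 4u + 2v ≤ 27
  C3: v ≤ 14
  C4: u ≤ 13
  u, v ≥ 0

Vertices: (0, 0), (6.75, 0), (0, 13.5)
Evaluating z = 4u + 6v at each vertex:
  (0, 0): z = 0
  (6.75, 0): z = 27
  (0, 13.5): z = 81

The largest value is z = 81, attained at (0, 13.5).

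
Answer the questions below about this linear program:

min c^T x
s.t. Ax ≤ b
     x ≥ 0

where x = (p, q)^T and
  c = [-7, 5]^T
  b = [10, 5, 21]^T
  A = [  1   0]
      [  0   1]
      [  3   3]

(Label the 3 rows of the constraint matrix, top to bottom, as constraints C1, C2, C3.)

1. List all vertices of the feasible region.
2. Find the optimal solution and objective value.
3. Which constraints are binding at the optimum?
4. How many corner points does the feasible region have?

1. (0, 0), (7, 0), (2, 5), (0, 5)
2. p = 7, q = 0, z = -49
3. C3, q ≥ 0
4. 4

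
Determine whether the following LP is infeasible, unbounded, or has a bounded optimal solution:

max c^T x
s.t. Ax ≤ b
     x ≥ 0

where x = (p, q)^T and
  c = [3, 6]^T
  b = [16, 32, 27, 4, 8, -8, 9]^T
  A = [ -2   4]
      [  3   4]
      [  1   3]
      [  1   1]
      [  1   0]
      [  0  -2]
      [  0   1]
The point (0, 4) satisfies every constraint, so the LP is feasible; the constraints give p ≤ 8 and q ≤ 9, which with p, q ≥ 0 keep the feasible region inside a bounded box. A feasible, bounded LP attains a finite optimum at a vertex.

Evaluating z = 3p + 6q at each vertex:
  (0, 4): z = 24

Feasible with finite optimum z* = 24 at (0, 4).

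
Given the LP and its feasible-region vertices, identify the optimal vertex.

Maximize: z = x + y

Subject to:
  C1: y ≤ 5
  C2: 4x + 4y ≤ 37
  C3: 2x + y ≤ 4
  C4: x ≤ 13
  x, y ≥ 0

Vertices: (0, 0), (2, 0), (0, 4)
Evaluating z = x + y at each vertex:
  (0, 0): z = 0
  (2, 0): z = 2
  (0, 4): z = 4

The largest value is z = 4, attained at (0, 4).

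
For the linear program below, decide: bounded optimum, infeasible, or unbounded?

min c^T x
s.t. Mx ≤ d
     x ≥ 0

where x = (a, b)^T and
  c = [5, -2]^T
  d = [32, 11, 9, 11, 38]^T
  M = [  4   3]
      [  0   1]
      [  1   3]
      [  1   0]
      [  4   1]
The point (0, 3) satisfies every constraint, so the LP is feasible; the constraints give a ≤ 11 and b ≤ 11, which with a, b ≥ 0 keep the feasible region inside a bounded box. A feasible, bounded LP attains a finite optimum at a vertex.

Evaluating z = 5a - 2b at each vertex:
  (0, 0): z = 0
  (8, 0): z = 40
  (7.667, 0.4444): z = 37.44
  (0, 3): z = -6

Bounded optimum: z* = -6 at (0, 3).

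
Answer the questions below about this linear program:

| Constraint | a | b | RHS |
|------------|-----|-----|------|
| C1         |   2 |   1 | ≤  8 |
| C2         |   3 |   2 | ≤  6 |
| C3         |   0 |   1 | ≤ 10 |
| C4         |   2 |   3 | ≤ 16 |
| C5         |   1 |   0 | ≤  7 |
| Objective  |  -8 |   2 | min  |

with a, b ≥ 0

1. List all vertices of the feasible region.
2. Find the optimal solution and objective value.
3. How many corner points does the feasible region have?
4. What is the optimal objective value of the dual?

1. (0, 0), (2, 0), (0, 3)
2. a = 2, b = 0, z = -16
3. 3
4. -16 (by strong duality, equal to the primal optimum)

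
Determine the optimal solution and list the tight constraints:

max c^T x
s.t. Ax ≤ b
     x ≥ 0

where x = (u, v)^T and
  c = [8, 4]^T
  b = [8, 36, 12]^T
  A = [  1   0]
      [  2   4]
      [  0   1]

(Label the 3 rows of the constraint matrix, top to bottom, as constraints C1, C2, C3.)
Optimal: u = 8, v = 5
Binding: C1, C2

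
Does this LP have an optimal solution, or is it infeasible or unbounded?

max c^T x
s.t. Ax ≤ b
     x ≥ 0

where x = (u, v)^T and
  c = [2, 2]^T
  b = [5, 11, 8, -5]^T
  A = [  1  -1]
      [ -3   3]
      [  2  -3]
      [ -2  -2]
Feasible point: (0, 3) satisfies every constraint, so the LP is feasible.
Direction d = (1, 1): for each constraint row a, a·d ≤ 0 —
  (1)(1) + (-1)(1) = 0 ≤ 0
  (-3)(1) + (3)(1) = 0 ≤ 0
  (2)(1) + (-3)(1) = -1 ≤ 0
  (-2)(1) + (-2)(1) = -4 ≤ 0
and d ≥ 0, so (0, 3) + t·d stays feasible for every t ≥ 0. Along this ray z = 2u + 2v changes by 4 per unit t, so z → +∞.

Unbounded: there is a feasible ray along which z → +∞.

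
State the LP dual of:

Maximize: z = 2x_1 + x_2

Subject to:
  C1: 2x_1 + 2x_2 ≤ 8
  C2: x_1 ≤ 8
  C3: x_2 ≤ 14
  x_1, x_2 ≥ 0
Minimize: z = 8y1 + 8y2 + 14y3

Subject to:
  C1: -2y1 - y2 ≤ -2
  C2: -2y1 - y3 ≤ -1
  y1, y2, y3 ≥ 0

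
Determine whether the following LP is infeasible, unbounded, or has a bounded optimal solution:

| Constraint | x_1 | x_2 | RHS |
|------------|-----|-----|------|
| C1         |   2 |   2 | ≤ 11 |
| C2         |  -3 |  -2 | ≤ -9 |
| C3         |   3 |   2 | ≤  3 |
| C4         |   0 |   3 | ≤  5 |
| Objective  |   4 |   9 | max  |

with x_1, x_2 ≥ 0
C3 requires 3x_1 + 2x_2 ≤ 3, while C2 (-3x_1 - 2x_2 ≤ -9) is equivalent to 3x_1 + 2x_2 ≥ 9. Together they would need 9 ≤ 3x_1 + 2x_2 ≤ 3, which is impossible since 9 > 3. No point satisfies all constraints.

Infeasible — the constraint set is empty.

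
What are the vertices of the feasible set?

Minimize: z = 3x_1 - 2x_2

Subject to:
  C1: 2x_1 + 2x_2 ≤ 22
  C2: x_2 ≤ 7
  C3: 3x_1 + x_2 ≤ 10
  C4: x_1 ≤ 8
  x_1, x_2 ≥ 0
Each vertex is the intersection of two constraint boundaries that also satisfies all remaining constraints:
  x_1 = 0 and x_2 = 0 → (0, 0)
  3x_1 + x_2 = 10 and x_2 = 0 → (3.333, 0)
  x_2 = 7 and 3x_1 + x_2 = 10 → (1, 7)
  x_2 = 7 and x_1 = 0 → (0, 7)

Vertices: (0, 0), (3.333, 0), (1, 7), (0, 7)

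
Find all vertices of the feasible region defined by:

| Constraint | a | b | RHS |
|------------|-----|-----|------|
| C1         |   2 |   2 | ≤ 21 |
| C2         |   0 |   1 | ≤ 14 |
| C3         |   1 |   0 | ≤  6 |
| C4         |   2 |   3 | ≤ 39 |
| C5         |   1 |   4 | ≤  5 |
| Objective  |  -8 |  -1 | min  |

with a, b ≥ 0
Each vertex is the intersection of two constraint boundaries that also satisfies all remaining constraints:
  a = 0 and b = 0 → (0, 0)
  a + 4b = 5 and b = 0 → (5, 0)
  a + 4b = 5 and a = 0 → (0, 1.25)

Vertices: (0, 0), (5, 0), (0, 1.25)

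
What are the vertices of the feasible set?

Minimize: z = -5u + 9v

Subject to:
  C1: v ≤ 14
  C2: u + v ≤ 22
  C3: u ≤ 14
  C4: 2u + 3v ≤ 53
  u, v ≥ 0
Each vertex is the intersection of two constraint boundaries that also satisfies all remaining constraints:
  u = 0 and v = 0 → (0, 0)
  u = 14 and v = 0 → (14, 0)
  u + v = 22 and u = 14 → (14, 8)
  u + v = 22 and 2u + 3v = 53 → (13, 9)
  v = 14 and 2u + 3v = 53 → (5.5, 14)
  v = 14 and u = 0 → (0, 14)

Vertices: (0, 0), (14, 0), (14, 8), (13, 9), (5.5, 14), (0, 14)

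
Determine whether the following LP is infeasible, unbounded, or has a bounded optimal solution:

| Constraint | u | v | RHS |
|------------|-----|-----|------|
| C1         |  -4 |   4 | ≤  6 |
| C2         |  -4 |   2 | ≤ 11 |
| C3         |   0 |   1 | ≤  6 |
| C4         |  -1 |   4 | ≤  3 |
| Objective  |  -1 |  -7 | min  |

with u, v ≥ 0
Feasible point: (0, 0) satisfies every constraint, so the LP is feasible.
Direction d = (1, 0): for each constraint row a, a·d ≤ 0 —
  (-4)(1) + (4)(0) = -4 ≤ 0
  (-4)(1) + (2)(0) = -4 ≤ 0
  (0)(1) + (1)(0) = 0 ≤ 0
  (-1)(1) + (4)(0) = -1 ≤ 0
and d ≥ 0, so (0, 0) + t·d stays feasible for every t ≥ 0. Along this ray z = -u - 7v changes by -1 per unit t, so z → −∞.

Unbounded — the objective can decrease without bound over the feasible region.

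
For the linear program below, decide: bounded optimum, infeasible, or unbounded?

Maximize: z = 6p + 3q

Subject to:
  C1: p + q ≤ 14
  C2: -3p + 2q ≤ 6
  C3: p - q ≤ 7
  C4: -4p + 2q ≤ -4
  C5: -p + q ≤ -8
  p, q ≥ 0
C3 requires p - q ≤ 7, while C5 (-p + q ≤ -8) is equivalent to p - q ≥ 8. Together they would need 8 ≤ p - q ≤ 7, which is impossible since 8 > 7. No point satisfies all constraints.

Infeasible: no point satisfies all constraints simultaneously.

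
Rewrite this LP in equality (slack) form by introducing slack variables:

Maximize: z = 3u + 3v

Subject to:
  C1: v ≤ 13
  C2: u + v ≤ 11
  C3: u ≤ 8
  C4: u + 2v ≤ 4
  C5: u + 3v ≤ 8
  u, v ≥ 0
max z = 3u + 3v

s.t.
  v + s1 = 13
  u + v + s2 = 11
  u + s3 = 8
  u + 2v + s4 = 4
  u + 3v + s5 = 8
  u, v, s1, s2, s3, s4, s5 ≥ 0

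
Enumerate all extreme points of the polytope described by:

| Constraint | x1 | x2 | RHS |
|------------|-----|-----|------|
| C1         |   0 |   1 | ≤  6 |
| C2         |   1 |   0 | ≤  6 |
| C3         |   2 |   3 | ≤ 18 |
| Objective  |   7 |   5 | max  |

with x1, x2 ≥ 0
Each vertex is the intersection of two constraint boundaries that also satisfies all remaining constraints:
  x1 = 0 and x2 = 0 → (0, 0)
  x1 = 6 and x2 = 0 → (6, 0)
  x1 = 6 and 2x1 + 3x2 = 18 → (6, 2)
  x2 = 6 and 2x1 + 3x2 = 18 → (0, 6)

Vertices: (0, 0), (6, 0), (6, 2), (0, 6)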